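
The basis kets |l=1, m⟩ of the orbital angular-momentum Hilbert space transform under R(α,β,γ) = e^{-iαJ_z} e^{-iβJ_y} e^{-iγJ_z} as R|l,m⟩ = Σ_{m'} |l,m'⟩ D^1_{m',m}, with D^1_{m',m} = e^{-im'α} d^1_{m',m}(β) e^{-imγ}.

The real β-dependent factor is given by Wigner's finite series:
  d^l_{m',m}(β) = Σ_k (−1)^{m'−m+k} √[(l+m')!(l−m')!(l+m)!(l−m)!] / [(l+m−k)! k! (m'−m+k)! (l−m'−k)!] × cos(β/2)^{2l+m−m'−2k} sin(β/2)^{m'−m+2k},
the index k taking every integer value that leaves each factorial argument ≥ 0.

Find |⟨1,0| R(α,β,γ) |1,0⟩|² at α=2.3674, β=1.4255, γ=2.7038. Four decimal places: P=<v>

Split into d^1_{0,0}(β=1.4255) × two z-phases.
With c≡cos(β/2)=0.756566 and s≡sin(β/2)=0.653917, N=[1·1·1·1]^{1/2}=1.000000
k: max(0,(0)−(0))=0 … min(1+(0),1−(0))=1
  k=0: (−1)^0·1.0000/(1)·0.7566^2·0.6539^0 = +0.572393
  k=1: (−1)^1·1.0000/(1)·0.7566^0·0.6539^2 = -0.427607
d^1_{0,0}(1.4255) = +0.572393 -0.427607 = +0.144786
|D^1_{0,0}|² = |d^1_{0,0}(β)|² = (+0.144786)² = 0.020963 (the z-rotation phases have unit modulus)

P=0.0210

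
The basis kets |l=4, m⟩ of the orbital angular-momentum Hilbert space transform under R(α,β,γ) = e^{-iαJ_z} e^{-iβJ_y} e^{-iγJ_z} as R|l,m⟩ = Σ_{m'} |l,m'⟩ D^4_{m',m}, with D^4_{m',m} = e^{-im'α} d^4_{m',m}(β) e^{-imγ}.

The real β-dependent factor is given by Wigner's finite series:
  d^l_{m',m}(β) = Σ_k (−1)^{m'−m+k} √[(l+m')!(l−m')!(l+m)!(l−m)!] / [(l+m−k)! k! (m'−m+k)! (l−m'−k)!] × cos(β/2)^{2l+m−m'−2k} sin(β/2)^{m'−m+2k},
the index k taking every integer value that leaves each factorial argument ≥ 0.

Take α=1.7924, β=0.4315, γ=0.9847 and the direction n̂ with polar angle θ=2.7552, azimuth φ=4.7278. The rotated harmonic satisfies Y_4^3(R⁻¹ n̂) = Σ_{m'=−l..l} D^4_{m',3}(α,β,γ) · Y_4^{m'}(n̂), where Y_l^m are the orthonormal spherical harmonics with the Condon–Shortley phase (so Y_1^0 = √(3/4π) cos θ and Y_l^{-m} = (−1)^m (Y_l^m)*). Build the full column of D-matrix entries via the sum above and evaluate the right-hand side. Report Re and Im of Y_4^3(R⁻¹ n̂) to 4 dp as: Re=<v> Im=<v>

Re=0.0010 Im=0.0000

Need the full column D^4_{m',3} for m'=−4..4 at α=1.7924, β=0.4315, γ=0.9847.
cos(β/2)=0.976816, sin(β/2)=0.214080
d^4_{-4,3}: single k=7 term ⇒ +0.000057;  D = -0.000027-0.000050i
d^4_{-3,3}: k∈[6..7] ⇒ +0.000643 -0.000004 = +0.000639;  D = -0.000481+0.000420i
d^4_{-2,3}: k∈[5..6] ⇒ +0.004704 -0.000075 = +0.004629;  D = +0.003739+0.002730i
d^4_{-1,3}: k∈[4..5] ⇒ +0.025297 -0.000729 = +0.024568;  D = +0.009773-0.022541i
d^4_{0,3}: k∈[3..4] ⇒ +0.103242 -0.004959 = +0.098283;  D = -0.096561-0.018320i
d^4_{1,3}: k∈[2..3] ⇒ +0.316009 -0.025297 = +0.290712;  D = +0.009915+0.290543i
d^4_{2,3}: k∈[1..2] ⇒ +0.679720 -0.097944 = +0.581776;  D = +0.562858-0.147153i
d^4_{3,3}: k∈[0..1] ⇒ +0.828901 -0.278694 = +0.550207;  D = -0.252764-0.488710i
d^4_{4,3}: single k=0 term ⇒ -0.513820;  D = +0.393348-0.330588i
Y_4^{m'}(θ=2.7552,φ=4.7278) and Σ D·Y over m':
  (-0.0000-0.0001i)·(+0.0089-0.0005i)  (-0.0005+0.0004i)·(+0.0029+0.0620i)  (+0.0037+0.0027i)·(-0.2377+0.0073i)  (+0.0098-0.0225i)·(-0.0076-0.4963i)  (-0.0966-0.0183i)·(+0.3200+0.0000i)  (+0.0099+0.2905i)·(+0.0076-0.4963i)  (+0.5629-0.1472i)·(-0.2377-0.0073i)  (-0.2528-0.4887i)·(-0.0029+0.0620i)  (+0.3933-0.3306i)·(+0.0089+0.0005i)
Y_4^3(R⁻¹ n̂) = +0.001010-0.000030i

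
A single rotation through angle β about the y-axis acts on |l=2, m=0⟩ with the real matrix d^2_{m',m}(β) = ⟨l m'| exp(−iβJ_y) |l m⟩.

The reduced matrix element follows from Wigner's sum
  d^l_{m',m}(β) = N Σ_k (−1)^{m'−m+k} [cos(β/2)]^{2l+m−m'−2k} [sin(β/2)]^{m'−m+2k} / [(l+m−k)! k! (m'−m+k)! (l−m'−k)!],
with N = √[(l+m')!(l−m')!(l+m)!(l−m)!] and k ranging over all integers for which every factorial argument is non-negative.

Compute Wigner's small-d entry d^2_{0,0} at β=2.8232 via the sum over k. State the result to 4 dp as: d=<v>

d=0.8530

d^2_{0,0}(β=2.8232) via Wigner's sum:
With c≡cos(β/2)=0.158525 and s≡sin(β/2)=0.987355, N=[2·2·2·2]^{1/2}=4.000000
k∈{0,1,2} keeps every argument non-negative
  k=0: (−1)^0·4.0000/(4)·0.1585^4·0.9874^0 = +0.000632
  k=1: (−1)^1·4.0000/(1)·0.1585^2·0.9874^2 = -0.097994
  k=2: (−1)^2·4.0000/(4)·0.1585^0·0.9874^4 = +0.950371
d^2_{0,0}(2.8232) = +0.000632 -0.097994 +0.950371 = +0.853009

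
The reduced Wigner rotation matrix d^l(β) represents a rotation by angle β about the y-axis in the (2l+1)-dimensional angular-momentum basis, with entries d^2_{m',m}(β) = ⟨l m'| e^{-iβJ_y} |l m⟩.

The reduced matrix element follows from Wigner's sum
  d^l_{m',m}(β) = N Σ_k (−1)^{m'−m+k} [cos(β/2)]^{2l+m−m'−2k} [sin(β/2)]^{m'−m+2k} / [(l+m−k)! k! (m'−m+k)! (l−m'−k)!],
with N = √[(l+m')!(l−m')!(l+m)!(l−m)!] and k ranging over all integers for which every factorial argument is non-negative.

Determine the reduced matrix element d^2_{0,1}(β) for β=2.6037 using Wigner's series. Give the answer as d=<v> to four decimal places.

d=-0.5389

d^2_{0,1}(β=2.6037) via Wigner's sum:
c=cos(2.6037/2)=0.265716, s=sin(2.6037/2)=0.964051; N=√[2·2·6·1]=4.898979
k: max(0,(1)−(0))=1 … min(2+(1),2−(0))=2
  k=1: (−1)^0·4.8990/(2)·0.2657^3·0.9641^1 = +0.044302
  k=2: (−1)^1·4.8990/(2)·0.2657^1·0.9641^3 = -0.583168
d^2_{0,1}(2.6037) = +0.044302 -0.583168 = -0.538865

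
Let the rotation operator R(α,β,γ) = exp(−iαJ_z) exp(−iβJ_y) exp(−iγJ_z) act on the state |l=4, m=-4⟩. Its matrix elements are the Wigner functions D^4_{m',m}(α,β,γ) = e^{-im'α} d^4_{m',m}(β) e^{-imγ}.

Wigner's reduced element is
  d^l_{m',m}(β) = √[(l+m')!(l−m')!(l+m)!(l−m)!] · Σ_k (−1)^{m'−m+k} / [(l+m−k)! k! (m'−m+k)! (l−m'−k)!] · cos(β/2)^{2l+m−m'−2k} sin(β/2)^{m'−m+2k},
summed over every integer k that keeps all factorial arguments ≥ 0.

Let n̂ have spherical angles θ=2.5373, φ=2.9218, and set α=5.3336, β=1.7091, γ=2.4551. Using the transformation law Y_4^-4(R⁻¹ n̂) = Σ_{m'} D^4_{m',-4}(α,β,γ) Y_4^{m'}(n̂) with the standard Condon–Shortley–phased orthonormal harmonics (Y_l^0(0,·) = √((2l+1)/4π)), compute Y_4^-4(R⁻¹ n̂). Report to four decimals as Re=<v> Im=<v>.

Need the full column D^4_{m',-4} for m'=−4..4 at α=5.3336, β=1.7091, γ=2.4551.
cos(β/2)=0.656558, sin(β/2)=0.754276
d^4_{-4,-4}: single k=0 term ⇒ +0.034529;  D = +0.033359-0.008914i
d^4_{-3,-4}: single k=0 term ⇒ -0.112198;  D = -0.086643-0.071285i
d^4_{-2,-4}: single k=0 term ⇒ +0.241145;  D = -0.016204+0.240600i
d^4_{-1,-4}: single k=0 term ⇒ -0.391787;  D = +0.333193-0.206104i
d^4_{0,-4}: single k=0 term ⇒ +0.503224;  D = -0.464354-0.193934i
d^4_{1,-4}: single k=0 term ⇒ -0.517087;  D = +0.115662+0.503985i
d^4_{2,-4}: single k=0 term ⇒ +0.420054;  D = +0.278237-0.314690i
d^4_{3,-4}: single k=0 term ⇒ -0.257946;  D = -0.256584-0.026466i
d^4_{4,-4}: single k=0 term ⇒ +0.104771;  D = +0.051915+0.091004i
Y_4^{m'}(θ=2.5373,φ=2.9218) and Σ D·Y over m':
  (+0.0334-0.0089i)·(+0.0294+0.0355i)  (-0.0866-0.0713i)·(+0.1493+0.1157i)  (-0.0162+0.2406i)·(+0.3655+0.1719i)  (+0.3332-0.2061i)·(+0.3757+0.0839i)  (-0.4644-0.1939i)·(-0.1339+0.0000i)  (+0.1157+0.5040i)·(-0.3757+0.0839i)  (+0.2782-0.3147i)·(+0.3655-0.1719i)  (-0.2566-0.0265i)·(-0.1493+0.1157i)  (+0.0519+0.0910i)·(+0.0294-0.0355i)
Y_4^-4(R⁻¹ n̂) = +0.161958-0.325480i

Re=0.1620 Im=-0.3255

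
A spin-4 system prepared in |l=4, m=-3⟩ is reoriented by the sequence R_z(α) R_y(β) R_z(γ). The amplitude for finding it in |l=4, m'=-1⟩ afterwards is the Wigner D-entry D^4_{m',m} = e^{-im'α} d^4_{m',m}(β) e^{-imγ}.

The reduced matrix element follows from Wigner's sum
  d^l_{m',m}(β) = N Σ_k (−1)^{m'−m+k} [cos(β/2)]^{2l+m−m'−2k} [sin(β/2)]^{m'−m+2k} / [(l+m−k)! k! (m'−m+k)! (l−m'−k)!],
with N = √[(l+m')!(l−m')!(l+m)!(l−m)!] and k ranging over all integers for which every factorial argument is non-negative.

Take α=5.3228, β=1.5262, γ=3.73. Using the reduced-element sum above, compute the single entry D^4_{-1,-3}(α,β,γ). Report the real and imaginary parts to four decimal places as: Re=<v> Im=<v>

Split into d^4_{-1,-3}(β=1.5262) × two z-phases.
Half-angle: c=0.722697, s=0.691165. N=√(6·120·1·5040)=1904.940944
The bounds max(0,m−m')=0 and min(l+m,l−m')=1 give 2 terms
  k=0: (−1)^2·1904.9409/(240)·0.7227^6·0.6912^2 = +0.540220
  k=1: (−1)^3·1904.9409/(144)·0.7227^4·0.6912^4 = -0.823514
d^4_{-1,-3}(1.5262) = +0.540220 -0.823514 = -0.283294
Phases: e^{-i·(-1)·5.3228}=+0.573204-0.819412i, e^{-i·(-3)·3.73}=+0.193203-0.981159i ⇒ D=+0.196387+0.204175i

Re=0.1964 Im=0.2042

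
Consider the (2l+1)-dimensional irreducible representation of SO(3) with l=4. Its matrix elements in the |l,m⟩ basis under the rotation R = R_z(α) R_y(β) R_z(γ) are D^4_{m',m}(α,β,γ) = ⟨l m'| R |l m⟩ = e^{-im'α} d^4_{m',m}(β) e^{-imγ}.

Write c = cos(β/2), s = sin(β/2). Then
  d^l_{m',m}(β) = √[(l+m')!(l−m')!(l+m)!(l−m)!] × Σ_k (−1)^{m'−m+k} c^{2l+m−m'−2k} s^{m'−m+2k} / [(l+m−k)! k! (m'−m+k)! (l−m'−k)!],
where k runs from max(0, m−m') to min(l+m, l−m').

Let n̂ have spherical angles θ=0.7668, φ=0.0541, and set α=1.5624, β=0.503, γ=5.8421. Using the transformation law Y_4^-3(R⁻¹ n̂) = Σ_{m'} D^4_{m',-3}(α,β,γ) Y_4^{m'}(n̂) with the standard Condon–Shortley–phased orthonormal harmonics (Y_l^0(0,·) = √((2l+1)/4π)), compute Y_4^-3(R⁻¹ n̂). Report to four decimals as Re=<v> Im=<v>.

Need the full column D^4_{m',-3} for m'=−4..4 at α=1.5624, β=0.503, γ=5.8421.
cos(β/2)=0.968540, sin(β/2)=0.248857
d^4_{-4,-3}: single k=1 term ⇒ +0.562754;  D = +0.119488-0.549923i
d^4_{-3,-3}: k∈[0..1] ⇒ +0.774357 -0.357852 = +0.416505;  D = -0.406251-0.091849i
d^4_{-2,-3}: k∈[0..1] ⇒ -0.744454 +0.147443 = -0.597011;  D = +0.136540-0.581187i
d^4_{-1,-3}: k∈[0..1] ⇒ +0.405766 -0.044647 = +0.361120;  D = +0.350843+0.085539i
d^4_{0,-3}: k∈[0..1] ⇒ -0.155418 +0.010260 = -0.145158;  D = -0.035567+0.140733i
d^4_{1,-3}: k∈[0..1] ⇒ +0.044647 -0.001769 = +0.042878;  D = -0.041482-0.010855i
d^4_{2,-3}: k∈[0..1] ⇒ -0.009734 +0.000214 = -0.009520;  D = +0.002487-0.009189i
d^4_{3,-3}: k∈[0..1] ⇒ +0.001560 -0.000015 = +0.001545;  D = +0.001488+0.000416i
d^4_{4,-3}: single k=0 term ⇒ -0.000162;  D = -0.000045+0.000156i
Y_4^{m'}(θ=0.7668,φ=0.0541) and Σ D·Y over m':
  (+0.1195-0.5499i)·(+0.1002-0.0220i)  (-0.4063-0.0918i)·(+0.2971-0.0486i)  (+0.1365-0.5812i)·(+0.4211-0.0457i)  (+0.3508+0.0855i)·(+0.1487-0.0081i)  (-0.0356+0.1407i)·(-0.3327+0.0000i)  (-0.0415-0.0109i)·(-0.1487-0.0081i)  (+0.0025-0.0092i)·(+0.4211+0.0457i)  (+0.0015+0.0004i)·(-0.2971-0.0486i)  (-0.0000+0.0002i)·(+0.1002+0.0220i)
Y_4^-3(R⁻¹ n̂) = -0.022576-0.355128i

Re=-0.0226 Im=-0.3551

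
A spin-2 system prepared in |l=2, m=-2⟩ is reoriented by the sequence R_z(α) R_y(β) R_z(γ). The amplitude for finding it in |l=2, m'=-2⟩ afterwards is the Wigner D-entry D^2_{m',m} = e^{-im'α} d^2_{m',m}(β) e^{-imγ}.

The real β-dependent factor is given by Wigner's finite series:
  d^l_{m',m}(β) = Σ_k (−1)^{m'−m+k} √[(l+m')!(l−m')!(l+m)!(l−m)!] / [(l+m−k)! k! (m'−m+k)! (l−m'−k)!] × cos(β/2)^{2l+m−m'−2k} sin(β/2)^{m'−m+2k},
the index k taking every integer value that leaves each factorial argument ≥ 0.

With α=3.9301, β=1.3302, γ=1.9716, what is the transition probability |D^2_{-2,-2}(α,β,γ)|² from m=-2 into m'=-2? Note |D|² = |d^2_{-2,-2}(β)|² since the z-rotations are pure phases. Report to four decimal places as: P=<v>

P=0.1469

First d^2_{-2,-2}(β=1.3302), then the phase factors e^{-i(-2)α} and e^{-i(-2)γ}:
Half-angle: c=0.786855, s=0.617138. N=√(1·24·1·24)=24.000000
Admissible k: 0..0 (factorial args all ≥0)
  k=0: (−1)^0·24.0000/(24)·0.7869^4·0.6171^0 = +0.383335
d^2_{-2,-2}(1.3302) = +0.383335
|D^2_{-2,-2}|² = |d^2_{-2,-2}(β)|² = (+0.383335)² = 0.146946 (the z-rotation phases have unit modulus)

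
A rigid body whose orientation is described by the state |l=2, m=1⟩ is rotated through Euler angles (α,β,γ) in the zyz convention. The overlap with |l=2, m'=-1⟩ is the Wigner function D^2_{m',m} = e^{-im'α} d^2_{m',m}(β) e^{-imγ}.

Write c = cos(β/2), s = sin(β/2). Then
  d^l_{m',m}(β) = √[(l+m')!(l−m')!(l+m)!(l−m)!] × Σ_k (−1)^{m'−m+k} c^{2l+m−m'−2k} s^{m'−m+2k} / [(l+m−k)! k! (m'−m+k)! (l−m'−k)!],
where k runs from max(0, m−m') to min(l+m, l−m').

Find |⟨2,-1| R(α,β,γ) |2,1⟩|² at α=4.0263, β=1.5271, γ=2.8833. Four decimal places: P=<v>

P=0.2703

First d^2_{-1,1}(β=1.5271), then the phase factors e^{-i(-1)α} and e^{-i(1)γ}:
Half-angle: c=0.722386, s=0.691490. N=√(1·6·6·1)=6.000000
Admissible k: 2..3 (factorial args all ≥0)
  k=2: (−1)^0·6.0000/(2)·0.7224^2·0.6915^2 = +0.748569
  k=3: (−1)^1·6.0000/(6)·0.7224^0·0.6915^4 = -0.228636
d^2_{-1,1}(1.5271) = +0.748569 -0.228636 = +0.519933
|D^2_{-1,1}|² = |d^2_{-1,1}(β)|² = (+0.519933)² = 0.270330 (the z-rotation phases have unit modulus)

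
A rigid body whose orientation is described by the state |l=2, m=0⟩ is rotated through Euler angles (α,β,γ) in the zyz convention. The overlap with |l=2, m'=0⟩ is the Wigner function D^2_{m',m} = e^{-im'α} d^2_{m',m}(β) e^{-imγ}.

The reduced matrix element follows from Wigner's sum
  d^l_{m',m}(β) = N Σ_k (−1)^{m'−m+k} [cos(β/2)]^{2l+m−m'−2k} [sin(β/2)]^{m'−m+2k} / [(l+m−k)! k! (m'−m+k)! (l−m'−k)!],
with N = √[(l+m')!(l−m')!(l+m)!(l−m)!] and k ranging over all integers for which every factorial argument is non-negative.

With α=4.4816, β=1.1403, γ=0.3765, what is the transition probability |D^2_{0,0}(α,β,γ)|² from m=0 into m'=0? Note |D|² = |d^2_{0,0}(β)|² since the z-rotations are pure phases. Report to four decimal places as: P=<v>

P=0.0570

Split into d^2_{0,0}(β=1.1403) × two z-phases.
Half-angle: c=0.841820, s=0.539758. N=√(2·2·2·2)=4.000000
The bounds max(0,m−m')=0 and min(l+m,l−m')=2 give 3 terms
  k=0: (−1)^0·4.0000/(4)·0.8418^4·0.5398^0 = +0.502200
  k=1: (−1)^1·4.0000/(1)·0.8418^2·0.5398^2 = -0.825842
  k=2: (−1)^2·4.0000/(4)·0.8418^0·0.5398^4 = +0.084878
d^2_{0,0}(1.1403) = +0.502200 -0.825842 +0.084878 = -0.238764
|D^2_{0,0}|² = |d^2_{0,0}(β)|² = (-0.238764)² = 0.057008 (the z-rotation phases have unit modulus)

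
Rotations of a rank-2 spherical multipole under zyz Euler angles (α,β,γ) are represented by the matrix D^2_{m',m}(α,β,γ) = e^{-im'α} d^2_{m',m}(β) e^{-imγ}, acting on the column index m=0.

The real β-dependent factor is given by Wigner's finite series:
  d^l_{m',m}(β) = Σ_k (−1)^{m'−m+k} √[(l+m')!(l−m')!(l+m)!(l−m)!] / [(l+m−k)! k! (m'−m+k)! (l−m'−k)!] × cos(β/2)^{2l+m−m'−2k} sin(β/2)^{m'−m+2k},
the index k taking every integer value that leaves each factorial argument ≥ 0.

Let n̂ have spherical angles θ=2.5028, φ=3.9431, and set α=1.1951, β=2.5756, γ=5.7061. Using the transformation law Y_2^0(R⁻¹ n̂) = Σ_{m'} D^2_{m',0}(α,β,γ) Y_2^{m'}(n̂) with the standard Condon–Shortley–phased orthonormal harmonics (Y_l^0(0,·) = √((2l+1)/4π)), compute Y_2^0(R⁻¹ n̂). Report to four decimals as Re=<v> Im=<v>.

Need the full column D^2_{m',0} for m'=−2..2 at α=1.1951, β=2.5756, γ=5.7061.
cos(β/2)=0.279234, sin(β/2)=0.960223
d^2_{-2,0}: single k=2 term ⇒ +0.176099;  D = -0.128682+0.120215i
d^2_{-1,0}: k∈[1..2] ⇒ +0.051210 -0.605564 = -0.554355;  D = -0.203404-0.515690i
d^2_{0,0}: k∈[0..2] ⇒ +0.006080 -0.287568 +0.850136 = +0.568648;  D = +0.568648+0.000000i
d^2_{1,0}: k∈[0..1] ⇒ -0.051210 +0.605564 = +0.554355;  D = +0.203404-0.515690i
d^2_{2,0}: single k=0 term ⇒ +0.176099;  D = -0.128682-0.120215i
Y_2^{m'}(θ=2.5028,φ=3.9431) and Σ D·Y over m':
  (-0.1287+0.1202i)·(-0.0044-0.1372i)  (-0.2034-0.5157i)·(+0.2572-0.2657i)  (+0.5686+0.0000i)·(+0.2944+0.0000i)  (+0.2034-0.5157i)·(-0.2572-0.2657i)  (-0.1287-0.1202i)·(-0.0044+0.1372i)
Y_2^0(R⁻¹ n̂) = -0.177075+0.000000i

Re=-0.1771 Im=0.0000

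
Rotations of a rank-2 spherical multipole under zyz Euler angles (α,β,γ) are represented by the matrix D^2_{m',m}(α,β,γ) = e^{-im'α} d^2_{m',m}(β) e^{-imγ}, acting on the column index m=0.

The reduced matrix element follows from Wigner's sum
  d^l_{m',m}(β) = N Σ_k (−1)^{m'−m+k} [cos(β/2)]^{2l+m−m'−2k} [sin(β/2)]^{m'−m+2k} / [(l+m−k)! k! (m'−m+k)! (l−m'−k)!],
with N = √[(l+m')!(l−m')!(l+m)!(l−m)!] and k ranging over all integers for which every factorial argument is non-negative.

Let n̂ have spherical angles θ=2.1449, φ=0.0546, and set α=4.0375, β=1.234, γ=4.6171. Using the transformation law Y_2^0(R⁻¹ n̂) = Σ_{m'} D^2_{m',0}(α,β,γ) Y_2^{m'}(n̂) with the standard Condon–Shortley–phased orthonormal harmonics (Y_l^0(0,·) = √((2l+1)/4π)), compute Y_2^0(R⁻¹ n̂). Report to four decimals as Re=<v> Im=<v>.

Re=0.1584 Im=0.0000

Need the full column D^2_{m',0} for m'=−2..2 at α=4.0375, β=1.234, γ=4.6171.
cos(β/2)=0.815618, sin(β/2)=0.578591
d^2_{-2,0}: single k=2 term ⇒ +0.545497;  D = -0.119586+0.532228i
d^2_{-1,0}: k∈[1..2] ⇒ +0.768967 -0.386970 = +0.381997;  D = -0.238676-0.298254i
d^2_{0,0}: k∈[0..2] ⇒ +0.442534 -0.890793 +0.112069 = -0.336189;  D = -0.336189+0.000000i
d^2_{1,0}: k∈[0..1] ⇒ -0.768967 +0.386970 = -0.381997;  D = +0.238676-0.298254i
d^2_{2,0}: single k=0 term ⇒ +0.545497;  D = -0.119586-0.532228i
Y_2^{m'}(θ=2.1449,φ=0.0546) and Σ D·Y over m':
  (-0.1196+0.5322i)·(+0.2707-0.0297i)  (-0.2387-0.2983i)·(-0.3518+0.0192i)  (-0.3362+0.0000i)·(-0.0363+0.0000i)  (+0.2387-0.2983i)·(+0.3518+0.0192i)  (-0.1196-0.5322i)·(+0.2707+0.0297i)
Y_2^0(R⁻¹ n̂) = +0.158443+0.000000i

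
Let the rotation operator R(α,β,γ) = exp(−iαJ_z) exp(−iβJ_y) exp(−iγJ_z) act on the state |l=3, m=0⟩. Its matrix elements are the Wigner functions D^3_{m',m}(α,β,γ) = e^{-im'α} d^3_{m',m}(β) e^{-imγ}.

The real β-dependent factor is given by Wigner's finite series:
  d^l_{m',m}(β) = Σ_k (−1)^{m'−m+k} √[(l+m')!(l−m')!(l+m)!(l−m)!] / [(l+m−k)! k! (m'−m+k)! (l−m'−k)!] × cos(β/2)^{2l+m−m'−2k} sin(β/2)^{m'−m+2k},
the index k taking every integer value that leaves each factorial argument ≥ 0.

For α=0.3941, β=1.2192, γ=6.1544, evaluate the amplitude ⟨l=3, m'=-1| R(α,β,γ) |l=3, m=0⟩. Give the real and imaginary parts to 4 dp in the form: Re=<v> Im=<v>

Re=-0.1528 Im=-0.0635

First d^3_{-1,0}(β=1.2192), then the phase factors e^{-i(-1)α} and e^{-i(0)γ}:
Half-angle: c=0.819877, s=0.572540. N=√(2·24·6·6)=41.569219
k∈{1,2,3} keeps every argument non-negative
  k=1: (−1)^0·41.5692/(12)·0.8199^5·0.5725^1 = +0.734751
  k=2: (−1)^1·41.5692/(4)·0.8199^3·0.5725^3 = -1.074916
  k=3: (−1)^2·41.5692/(12)·0.8199^1·0.5725^5 = +0.174730
d^3_{-1,0}(1.2192) = +0.734751 -1.074916 +0.174730 = -0.165436
Phases: e^{-i·(-1)·0.3941}=+0.923343+0.383977i, e^{-i·(0)·6.1544}=+1.000000+0.000000i ⇒ D=-0.152754-0.063524i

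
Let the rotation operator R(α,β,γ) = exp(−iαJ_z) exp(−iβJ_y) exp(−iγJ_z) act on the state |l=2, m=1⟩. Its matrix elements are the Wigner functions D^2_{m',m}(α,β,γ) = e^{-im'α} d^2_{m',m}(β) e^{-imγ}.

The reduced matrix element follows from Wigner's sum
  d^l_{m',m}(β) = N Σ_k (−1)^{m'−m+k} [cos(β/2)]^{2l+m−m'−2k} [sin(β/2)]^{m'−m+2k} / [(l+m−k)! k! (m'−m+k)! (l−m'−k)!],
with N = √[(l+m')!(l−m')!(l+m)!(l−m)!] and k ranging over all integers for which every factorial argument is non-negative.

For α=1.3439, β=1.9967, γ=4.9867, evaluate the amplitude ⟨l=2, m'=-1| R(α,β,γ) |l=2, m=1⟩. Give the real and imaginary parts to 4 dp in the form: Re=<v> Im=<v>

Re=-0.1076 Im=0.0590

D^2_{-1,1}(1.3439,1.9967,4.9867) = e^{-i·-1·1.3439}·d^2_{-1,1}(1.9967)·e^{-i·1·4.9867}. Compute d first:
Half-angle: c=0.541690, s=0.840578. N=√(1·6·6·1)=6.000000
k: max(0,(1)−(-1))=2 … min(2+(1),2−(-1))=3
  k=2: (−1)^0·6.0000/(2)·0.5417^2·0.8406^2 = +0.621984
  k=3: (−1)^1·6.0000/(6)·0.5417^0·0.8406^4 = -0.499244
d^2_{-1,1}(1.9967) = +0.621984 -0.499244 = +0.122740
Phases: e^{-i·(-1)·1.3439}=+0.224954+0.974369i, e^{-i·(1)·4.9867}=+0.270884+0.962612i ⇒ D=-0.107644+0.058975i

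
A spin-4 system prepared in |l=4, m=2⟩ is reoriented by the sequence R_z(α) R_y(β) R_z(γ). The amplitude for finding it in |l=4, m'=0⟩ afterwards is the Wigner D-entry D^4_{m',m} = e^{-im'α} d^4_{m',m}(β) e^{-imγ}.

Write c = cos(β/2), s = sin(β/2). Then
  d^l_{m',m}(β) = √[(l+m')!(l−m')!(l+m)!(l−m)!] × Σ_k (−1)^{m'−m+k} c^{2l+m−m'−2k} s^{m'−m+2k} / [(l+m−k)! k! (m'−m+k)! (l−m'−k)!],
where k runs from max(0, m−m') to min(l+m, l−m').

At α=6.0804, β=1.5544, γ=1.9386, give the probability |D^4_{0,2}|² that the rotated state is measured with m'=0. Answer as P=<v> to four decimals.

D^4_{0,2}(6.0804,1.5544,1.9386) = e^{-i·0·6.0804}·d^4_{0,2}(1.5544)·e^{-i·2·1.9386}. Compute d first:
c=cos(1.5544/2)=0.712880, s=sin(1.5544/2)=0.701286; N=√[24·24·720·2]=910.735966
k: max(0,(2)−(0))=2 … min(4+(2),4−(0))=4
  k=2: (−1)^0·910.7360/(96)·0.7129^6·0.7013^2 = +0.612365
  k=3: (−1)^1·910.7360/(36)·0.7129^4·0.7013^4 = -1.580289
  k=4: (−1)^2·910.7360/(96)·0.7129^2·0.7013^6 = +0.573489
d^4_{0,2}(1.5544) = +0.612365 -1.580289 +0.573489 = -0.394435
|D^4_{0,2}|² = |d^4_{0,2}(β)|² = (-0.394435)² = 0.155579 (the z-rotation phases have unit modulus)

P=0.1556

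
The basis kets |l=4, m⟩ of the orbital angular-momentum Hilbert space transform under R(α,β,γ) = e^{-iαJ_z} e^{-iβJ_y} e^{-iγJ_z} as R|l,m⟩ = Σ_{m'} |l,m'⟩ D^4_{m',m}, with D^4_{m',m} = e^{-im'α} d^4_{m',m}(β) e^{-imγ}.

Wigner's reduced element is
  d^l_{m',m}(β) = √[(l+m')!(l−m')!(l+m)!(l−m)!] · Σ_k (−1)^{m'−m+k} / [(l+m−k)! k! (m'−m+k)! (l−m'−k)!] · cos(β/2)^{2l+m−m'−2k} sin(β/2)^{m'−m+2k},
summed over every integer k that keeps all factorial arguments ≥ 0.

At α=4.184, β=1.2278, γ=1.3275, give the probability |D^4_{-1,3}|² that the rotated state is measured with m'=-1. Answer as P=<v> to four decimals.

First d^4_{-1,3}(β=1.2278), then the phase factors e^{-i(-1)α} and e^{-i(3)γ}:
Half-angle: c=0.817408, s=0.576060. N=√(6·120·5040·1)=1904.940944
The bounds max(0,m−m')=4 and min(l+m,l−m')=5 give 2 terms
  k=4: (−1)^0·1904.9409/(144)·0.8174^4·0.5761^4 = +0.650345
  k=5: (−1)^1·1904.9409/(240)·0.8174^2·0.5761^6 = -0.193800
d^4_{-1,3}(1.2278) = +0.650345 -0.193800 = +0.456545
|D^4_{-1,3}|² = |d^4_{-1,3}(β)|² = (+0.456545)² = 0.208434 (the z-rotation phases have unit modulus)

P=0.2084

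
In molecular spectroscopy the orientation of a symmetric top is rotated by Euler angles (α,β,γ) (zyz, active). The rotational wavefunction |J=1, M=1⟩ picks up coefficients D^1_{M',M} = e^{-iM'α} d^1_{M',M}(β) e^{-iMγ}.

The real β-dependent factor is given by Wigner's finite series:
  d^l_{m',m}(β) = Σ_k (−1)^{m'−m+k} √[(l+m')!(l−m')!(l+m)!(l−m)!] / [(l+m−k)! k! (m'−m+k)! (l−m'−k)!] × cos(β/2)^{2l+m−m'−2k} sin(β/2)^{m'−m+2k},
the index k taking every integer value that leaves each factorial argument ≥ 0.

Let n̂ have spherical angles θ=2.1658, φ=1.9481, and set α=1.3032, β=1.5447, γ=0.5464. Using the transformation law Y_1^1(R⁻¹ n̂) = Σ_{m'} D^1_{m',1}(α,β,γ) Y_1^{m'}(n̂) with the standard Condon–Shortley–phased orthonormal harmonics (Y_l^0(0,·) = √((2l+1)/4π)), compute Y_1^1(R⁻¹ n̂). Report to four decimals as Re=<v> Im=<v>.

Need the full column D^1_{m',1} for m'=−1..1 at α=1.3032, β=1.5447, γ=0.5464.
cos(β/2)=0.716273, sin(β/2)=0.697820
d^1_{-1,1}: single k=2 term ⇒ +0.486953;  D = +0.354033+0.334341i
d^1_{0,1}: single k=1 term ⇒ +0.706866;  D = +0.603947-0.367298i
d^1_{1,1}: single k=0 term ⇒ +0.513047;  D = -0.141193-0.493236i
Y_1^{m'}(θ=2.1658,φ=1.9481) and Σ D·Y over m':
  (+0.3540+0.3343i)·(-0.1054-0.2660i)  (+0.6039-0.3673i)·(-0.2739+0.0000i)  (-0.1412-0.4932i)·(+0.1054-0.2660i)
Y_1^1(R⁻¹ n̂) = -0.259869-0.043259i

Re=-0.2599 Im=-0.0433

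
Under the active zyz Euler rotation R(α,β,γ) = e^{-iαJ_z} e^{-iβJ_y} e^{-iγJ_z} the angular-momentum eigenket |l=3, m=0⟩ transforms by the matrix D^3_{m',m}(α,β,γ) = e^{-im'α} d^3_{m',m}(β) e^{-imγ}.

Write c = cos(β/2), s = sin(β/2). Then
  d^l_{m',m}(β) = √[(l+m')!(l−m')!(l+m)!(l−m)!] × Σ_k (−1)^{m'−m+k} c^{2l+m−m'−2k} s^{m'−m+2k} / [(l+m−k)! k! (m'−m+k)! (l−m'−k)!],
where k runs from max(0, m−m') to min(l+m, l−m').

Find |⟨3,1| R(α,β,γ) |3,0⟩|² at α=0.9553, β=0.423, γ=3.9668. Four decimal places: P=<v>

P=0.3150

Split into d^3_{1,0}(β=0.423) × two z-phases.
c=cos(0.423/2)=0.977717, s=sin(0.423/2)=0.209927; N=√[24·2·6·6]=41.569219
k: max(0,(0)−(1))=0 … min(3+(0),3−(1))=2
  k=0: (−1)^1·41.5692/(12)·0.9777^5·0.2099^1 = -0.649717
  k=1: (−1)^2·41.5692/(4)·0.9777^3·0.2099^3 = +0.089858
  k=2: (−1)^3·41.5692/(12)·0.9777^1·0.2099^5 = -0.001381
d^3_{1,0}(0.423) = -0.649717 +0.089858 -0.001381 = -0.561241
|D^3_{1,0}|² = |d^3_{1,0}(β)|² = (-0.561241)² = 0.314991 (the z-rotation phases have unit modulus)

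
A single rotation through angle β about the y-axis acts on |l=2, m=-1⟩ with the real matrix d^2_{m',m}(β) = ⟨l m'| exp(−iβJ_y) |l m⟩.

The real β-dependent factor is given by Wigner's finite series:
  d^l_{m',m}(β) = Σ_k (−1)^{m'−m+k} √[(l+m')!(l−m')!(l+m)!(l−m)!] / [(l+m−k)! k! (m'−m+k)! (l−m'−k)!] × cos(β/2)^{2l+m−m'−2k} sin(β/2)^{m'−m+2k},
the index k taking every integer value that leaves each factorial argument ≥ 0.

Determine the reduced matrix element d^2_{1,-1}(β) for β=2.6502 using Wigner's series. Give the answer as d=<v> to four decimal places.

d=-0.7182

d^2_{1,-1}(β=2.6502) via Wigner's sum:
With c≡cos(β/2)=0.243232 and s≡sin(β/2)=0.969968, N=[6·1·1·6]^{1/2}=6.000000
k: max(0,(-1)−(1))=0 … min(2+(-1),2−(1))=1
  k=0: (−1)^2·6.0000/(2)·0.2432^2·0.9700^2 = +0.166985
  k=1: (−1)^3·6.0000/(6)·0.2432^0·0.9700^4 = -0.885177
d^2_{1,-1}(2.6502) = +0.166985 -0.885177 = -0.718192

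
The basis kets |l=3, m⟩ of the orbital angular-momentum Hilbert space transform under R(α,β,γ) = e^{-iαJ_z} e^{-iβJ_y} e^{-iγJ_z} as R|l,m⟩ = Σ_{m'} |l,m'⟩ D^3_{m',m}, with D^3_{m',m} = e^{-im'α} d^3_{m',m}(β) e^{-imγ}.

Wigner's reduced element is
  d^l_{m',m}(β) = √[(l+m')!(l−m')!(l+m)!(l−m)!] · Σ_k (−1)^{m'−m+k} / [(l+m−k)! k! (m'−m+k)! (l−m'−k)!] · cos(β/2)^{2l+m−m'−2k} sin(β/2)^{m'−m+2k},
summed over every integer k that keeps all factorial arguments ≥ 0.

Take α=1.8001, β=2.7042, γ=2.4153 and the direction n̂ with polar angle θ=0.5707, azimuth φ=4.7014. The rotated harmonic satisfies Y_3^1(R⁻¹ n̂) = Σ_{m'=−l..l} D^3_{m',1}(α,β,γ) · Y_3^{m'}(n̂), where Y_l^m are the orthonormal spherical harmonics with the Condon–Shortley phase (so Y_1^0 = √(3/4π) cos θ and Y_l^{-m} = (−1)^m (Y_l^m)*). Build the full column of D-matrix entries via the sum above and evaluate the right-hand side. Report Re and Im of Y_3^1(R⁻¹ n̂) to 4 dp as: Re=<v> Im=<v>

Re=0.0043 Im=0.2176

Need the full column D^3_{m',1} for m'=−3..3 at α=1.8001, β=2.7042, γ=2.4153.
cos(β/2)=0.216957, sin(β/2)=0.976181
d^3_{-3,1}: single k=4 term ⇒ +0.165545;  D = -0.163519+0.025817i
d^3_{-2,1}: k∈[3..4] ⇒ +0.060082 -0.608171 = -0.548090;  D = -0.206295-0.507784i
d^3_{-1,1}: k∈[2..4] ⇒ +0.012668 -0.341948 +0.865331 = +0.536052;  D = +0.437771-0.309367i
d^3_{0,1}: k∈[1..3] ⇒ +0.001626 -0.098725 +0.666218 = +0.569119;  D = -0.425497-0.377954i
d^3_{1,1}: k∈[0..2] ⇒ +0.000104 -0.016891 +0.256461 = +0.239674;  D = -0.114272+0.210679i
d^3_{2,1}: k∈[0..1] ⇒ -0.001484 +0.060082 = +0.058598;  D = +0.056511+0.015499i
d^3_{3,1}: single k=0 term ⇒ +0.008177;  D = +0.000314-0.008171i
Y_3^{m'}(θ=0.5707,φ=4.7014) and Σ D·Y over m':
  (-0.1635+0.0258i)·(+0.0022-0.0657i)  (-0.2063-0.5078i)·(-0.2509-0.0055i)  (+0.4378-0.3094i)·(-0.0049+0.4436i)  (-0.4255-0.3780i)·(+0.1698+0.0000i)  (-0.1143+0.2107i)·(+0.0049+0.4436i)  (+0.0565+0.0155i)·(-0.2509+0.0055i)  (+0.0003-0.0082i)·(-0.0022-0.0657i)
Y_3^1(R⁻¹ n̂) = +0.004324+0.217621i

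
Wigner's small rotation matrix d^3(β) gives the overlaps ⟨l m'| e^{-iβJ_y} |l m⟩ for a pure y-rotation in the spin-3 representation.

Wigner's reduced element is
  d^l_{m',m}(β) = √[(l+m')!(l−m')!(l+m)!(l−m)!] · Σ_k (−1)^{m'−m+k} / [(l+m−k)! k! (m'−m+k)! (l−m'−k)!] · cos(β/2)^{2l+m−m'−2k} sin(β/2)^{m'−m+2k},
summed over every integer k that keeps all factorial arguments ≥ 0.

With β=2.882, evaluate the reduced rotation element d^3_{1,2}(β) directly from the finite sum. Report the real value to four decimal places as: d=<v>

d=-0.0133

d^3_{1,2}(β=2.882) via Wigner's sum:
Half-angle: c=0.129432, s=0.991588. N=√(24·2·120·1)=75.894664
k: max(0,(2)−(1))=1 … min(3+(2),3−(1))=2
  k=1: (−1)^0·75.8947/(24)·0.1294^5·0.9916^1 = +0.000114
  k=2: (−1)^1·75.8947/(12)·0.1294^3·0.9916^3 = -0.013371
d^3_{1,2}(2.882) = +0.000114 -0.013371 = -0.013257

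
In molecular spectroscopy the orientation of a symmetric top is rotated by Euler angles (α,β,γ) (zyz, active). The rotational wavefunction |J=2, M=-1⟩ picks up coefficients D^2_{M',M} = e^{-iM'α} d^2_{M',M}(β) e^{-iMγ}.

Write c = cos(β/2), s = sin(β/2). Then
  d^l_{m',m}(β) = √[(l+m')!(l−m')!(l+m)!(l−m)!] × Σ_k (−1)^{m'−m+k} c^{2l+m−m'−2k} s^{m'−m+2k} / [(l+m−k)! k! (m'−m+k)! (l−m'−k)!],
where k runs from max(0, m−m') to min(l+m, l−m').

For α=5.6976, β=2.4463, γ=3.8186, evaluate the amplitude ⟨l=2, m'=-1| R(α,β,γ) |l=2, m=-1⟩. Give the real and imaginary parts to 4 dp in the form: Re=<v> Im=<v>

Split into d^2_{-1,-1}(β=2.4463) × two z-phases.
With c≡cos(β/2)=0.340686 and s≡sin(β/2)=0.940177, N=[1·6·1·6]^{1/2}=6.000000
The bounds max(0,m−m')=0 and min(l+m,l−m')=1 give 2 terms
  k=0: (−1)^0·6.0000/(6)·0.3407^4·0.9402^0 = +0.013472
  k=1: (−1)^1·6.0000/(2)·0.3407^2·0.9402^2 = -0.307786
d^2_{-1,-1}(2.4463) = +0.013472 -0.307786 = -0.294315
Attach z-rotation phases: D = e^{-i(-1)(5.6976)}·(-0.294315)·e^{-i(-1)(3.8186)} = +0.293085+0.026869i

Re=0.2931 Im=0.0269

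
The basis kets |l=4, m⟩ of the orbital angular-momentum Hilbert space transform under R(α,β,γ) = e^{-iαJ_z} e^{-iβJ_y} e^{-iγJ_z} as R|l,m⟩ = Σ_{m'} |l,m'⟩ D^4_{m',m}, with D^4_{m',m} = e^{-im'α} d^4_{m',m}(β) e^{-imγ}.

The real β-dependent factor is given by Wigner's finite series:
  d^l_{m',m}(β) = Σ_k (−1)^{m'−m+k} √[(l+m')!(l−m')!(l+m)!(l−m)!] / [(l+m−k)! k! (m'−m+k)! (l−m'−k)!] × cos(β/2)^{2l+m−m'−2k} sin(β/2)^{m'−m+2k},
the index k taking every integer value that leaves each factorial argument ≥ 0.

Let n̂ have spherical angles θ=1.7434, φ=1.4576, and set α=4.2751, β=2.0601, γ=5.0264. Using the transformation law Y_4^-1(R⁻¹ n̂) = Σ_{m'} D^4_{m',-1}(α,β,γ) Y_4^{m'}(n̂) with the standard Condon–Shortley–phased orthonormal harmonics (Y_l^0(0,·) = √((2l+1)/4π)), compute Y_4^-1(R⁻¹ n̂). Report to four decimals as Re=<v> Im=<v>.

Need the full column D^4_{m',-1} for m'=−4..4 at α=4.2751, β=2.0601, γ=5.0264.
cos(β/2)=0.514776, sin(β/2)=0.857325
d^4_{-4,-1}: single k=3 term ⇒ +0.170460;  D = -0.168894-0.023052i
d^4_{-3,-1}: k∈[2..3] ⇒ +0.108560 -0.501850 = -0.393289;  D = -0.213204+0.330485i
d^4_{-2,-1}: k∈[1..3] ⇒ +0.034843 -0.483208 +0.893504 = +0.445139;  D = +0.236666+0.377012i
d^4_{-1,-1}: k∈[0..3] ⇒ +0.004931 -0.205159 +1.138088 -1.052225 = -0.114366;  D = +0.113498-0.014063i
d^4_{0,-1}: k∈[0..3] ⇒ -0.036727 +0.611215 -1.695305 +0.783702 = -0.337116;  D = -0.104127+0.320632i
d^4_{1,-1}: k∈[0..3] ⇒ +0.136773 -1.138088 +1.578338 -0.291852 = +0.285171;  D = +0.208403+0.194655i
d^4_{2,-1}: k∈[0..2] ⇒ -0.322138 +1.340256 -0.743485 = +0.274633;  D = -0.254817+0.102430i
d^4_{3,-1}: k∈[0..1] ⇒ +0.501850 -0.835178 = -0.333328;  D = -0.018351+0.332823i
d^4_{4,-1}: single k=0 term ⇒ -0.472798;  D = -0.416637-0.223499i
Y_4^{m'}(θ=1.7434,φ=1.4576) and Σ D·Y over m':
  (-0.1689-0.0231i)·(+0.3748+0.1823i)  (-0.2132+0.3305i)·(+0.0685-0.1938i)  (+0.2367+0.3770i)·(+0.2510+0.0578i)  (+0.1135-0.0141i)·(+0.0253-0.2222i)  (-0.1041+0.3206i)·(+0.2270+0.0000i)  (+0.2084+0.1947i)·(-0.0253-0.2222i)  (-0.2548+0.1024i)·(+0.2510-0.0578i)  (-0.0184+0.3328i)·(-0.0685-0.1938i)  (-0.4166-0.2235i)·(+0.3748-0.1823i)
Y_4^-1(R⁻¹ n̂) = -0.147150+0.142244i

Re=-0.1472 Im=0.1422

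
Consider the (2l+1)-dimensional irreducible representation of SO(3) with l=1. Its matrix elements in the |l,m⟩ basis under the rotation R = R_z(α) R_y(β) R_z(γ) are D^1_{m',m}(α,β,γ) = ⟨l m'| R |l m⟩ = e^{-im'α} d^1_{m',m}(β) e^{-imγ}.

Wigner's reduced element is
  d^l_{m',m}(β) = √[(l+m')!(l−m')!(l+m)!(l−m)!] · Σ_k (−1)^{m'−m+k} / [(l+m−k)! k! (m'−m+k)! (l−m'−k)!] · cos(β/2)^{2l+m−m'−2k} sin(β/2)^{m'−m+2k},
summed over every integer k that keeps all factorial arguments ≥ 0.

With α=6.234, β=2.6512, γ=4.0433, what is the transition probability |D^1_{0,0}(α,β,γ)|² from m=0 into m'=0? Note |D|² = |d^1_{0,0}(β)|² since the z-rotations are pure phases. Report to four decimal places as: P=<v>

P=0.7782

First d^1_{0,0}(β=2.6512), then the phase factors e^{-i(0)α} and e^{-i(0)γ}:
c=cos(2.6512/2)=0.242747, s=sin(2.6512/2)=0.970090; N=√[1·1·1·1]=1.000000
Admissible k: 0..1 (factorial args all ≥0)
  k=0: (−1)^0·1.0000/(1)·0.2427^2·0.9701^0 = +0.058926
  k=1: (−1)^1·1.0000/(1)·0.2427^0·0.9701^2 = -0.941074
d^1_{0,0}(2.6512) = +0.058926 -0.941074 = -0.882148
|D^1_{0,0}|² = |d^1_{0,0}(β)|² = (-0.882148)² = 0.778185 (the z-rotation phases have unit modulus)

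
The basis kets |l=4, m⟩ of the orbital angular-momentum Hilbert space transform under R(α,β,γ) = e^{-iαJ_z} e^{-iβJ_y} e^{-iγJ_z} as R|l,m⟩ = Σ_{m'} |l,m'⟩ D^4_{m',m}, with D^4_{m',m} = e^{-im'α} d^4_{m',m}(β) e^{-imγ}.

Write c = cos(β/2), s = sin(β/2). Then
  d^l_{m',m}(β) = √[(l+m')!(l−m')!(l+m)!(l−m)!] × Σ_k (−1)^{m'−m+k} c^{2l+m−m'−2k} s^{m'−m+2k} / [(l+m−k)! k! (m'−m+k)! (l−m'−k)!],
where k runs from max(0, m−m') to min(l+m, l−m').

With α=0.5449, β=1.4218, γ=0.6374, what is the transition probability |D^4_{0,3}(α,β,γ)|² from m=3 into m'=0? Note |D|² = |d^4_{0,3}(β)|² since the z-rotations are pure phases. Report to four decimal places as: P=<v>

D^4_{0,3}(0.5449,1.4218,0.6374) = e^{-i·0·0.5449}·d^4_{0,3}(1.4218)·e^{-i·3·0.6374}. Compute d first:
c=cos(1.4218/2)=0.757775, s=sin(1.4218/2)=0.652516; N=√[24·24·5040·1]=1703.830978
k∈{3,4} keeps every argument non-negative
  k=3: (−1)^0·1703.8310/(144)·0.7578^5·0.6525^3 = +0.821370
  k=4: (−1)^1·1703.8310/(144)·0.7578^3·0.6525^5 = -0.609033
d^4_{0,3}(1.4218) = +0.821370 -0.609033 = +0.212337
|D^4_{0,3}|² = |d^4_{0,3}(β)|² = (+0.212337)² = 0.045087 (the z-rotation phases have unit modulus)

P=0.0451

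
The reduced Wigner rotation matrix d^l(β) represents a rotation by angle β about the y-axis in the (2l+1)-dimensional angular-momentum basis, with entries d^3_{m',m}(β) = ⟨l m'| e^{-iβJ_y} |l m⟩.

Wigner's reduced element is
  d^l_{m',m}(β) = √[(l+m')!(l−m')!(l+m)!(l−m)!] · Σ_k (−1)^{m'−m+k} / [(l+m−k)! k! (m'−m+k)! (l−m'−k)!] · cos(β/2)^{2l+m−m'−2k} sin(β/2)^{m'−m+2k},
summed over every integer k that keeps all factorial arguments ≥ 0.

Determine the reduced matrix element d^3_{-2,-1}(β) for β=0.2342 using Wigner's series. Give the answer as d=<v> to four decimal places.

d=0.3471

d^3_{-2,-1}(β=0.2342) via Wigner's sum:
c=cos(0.2342/2)=0.993152, s=sin(0.2342/2)=0.116833; N=√[1·120·2·24]=75.894664
The bounds max(0,m−m')=1 and min(l+m,l−m')=2 give 2 terms
  k=1: (−1)^0·75.8947/(24)·0.9932^5·0.1168^1 = +0.356978
  k=2: (−1)^1·75.8947/(12)·0.9932^3·0.1168^3 = -0.009880
d^3_{-2,-1}(0.2342) = +0.356978 -0.009880 = +0.347098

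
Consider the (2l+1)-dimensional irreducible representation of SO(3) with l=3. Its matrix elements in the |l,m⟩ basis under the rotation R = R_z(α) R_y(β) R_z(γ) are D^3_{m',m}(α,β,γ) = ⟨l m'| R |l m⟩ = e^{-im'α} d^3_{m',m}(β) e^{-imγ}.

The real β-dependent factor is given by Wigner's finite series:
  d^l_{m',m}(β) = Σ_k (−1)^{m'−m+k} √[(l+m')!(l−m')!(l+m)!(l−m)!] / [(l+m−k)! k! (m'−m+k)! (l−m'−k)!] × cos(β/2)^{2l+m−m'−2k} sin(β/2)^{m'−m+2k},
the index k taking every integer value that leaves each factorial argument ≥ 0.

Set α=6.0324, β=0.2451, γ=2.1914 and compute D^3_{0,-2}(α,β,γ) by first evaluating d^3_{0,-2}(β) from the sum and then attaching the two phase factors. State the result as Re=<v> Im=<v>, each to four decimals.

Re=-0.0253 Im=-0.0740

Split into d^3_{0,-2}(β=0.2451) × two z-phases.
Half-angle: c=0.992500, s=0.122243. N=√(6·6·1·120)=65.726707
The bounds max(0,m−m')=0 and min(l+m,l−m')=1 give 2 terms
  k=0: (−1)^2·65.7267/(12)·0.9925^4·0.1222^2 = +0.079421
  k=1: (−1)^3·65.7267/(12)·0.9925^2·0.1222^4 = -0.001205
d^3_{0,-2}(0.2451) = +0.079421 -0.001205 = +0.078216
Attach z-rotation phases: D = e^{-i(0)(6.0324)}·(+0.078216)·e^{-i(-2)(2.1914)} = -0.025315-0.074006i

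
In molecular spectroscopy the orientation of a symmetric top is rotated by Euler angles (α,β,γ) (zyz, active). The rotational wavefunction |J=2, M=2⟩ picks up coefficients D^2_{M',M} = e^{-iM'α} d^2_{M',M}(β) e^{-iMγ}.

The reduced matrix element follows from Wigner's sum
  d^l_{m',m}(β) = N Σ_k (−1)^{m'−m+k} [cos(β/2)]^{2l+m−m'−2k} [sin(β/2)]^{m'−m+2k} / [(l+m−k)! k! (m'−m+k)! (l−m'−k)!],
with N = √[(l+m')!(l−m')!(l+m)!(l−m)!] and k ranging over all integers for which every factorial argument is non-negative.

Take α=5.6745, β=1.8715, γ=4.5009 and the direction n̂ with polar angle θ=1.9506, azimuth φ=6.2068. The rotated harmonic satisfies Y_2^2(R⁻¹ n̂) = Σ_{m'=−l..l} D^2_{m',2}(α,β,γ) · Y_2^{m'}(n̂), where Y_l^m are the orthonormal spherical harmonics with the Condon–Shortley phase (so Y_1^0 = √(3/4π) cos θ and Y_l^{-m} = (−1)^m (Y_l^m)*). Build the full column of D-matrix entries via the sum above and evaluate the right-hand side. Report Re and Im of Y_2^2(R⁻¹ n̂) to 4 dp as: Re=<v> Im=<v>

Re=0.0909 Im=-0.0058

Need the full column D^2_{m',2} for m'=−2..2 at α=5.6745, β=1.8715, γ=4.5009.
cos(β/2)=0.593215, sin(β/2)=0.805044
d^2_{-2,2}: single k=4 term ⇒ +0.420029;  D = -0.294322+0.299664i
d^2_{-1,2}: single k=3 term ⇒ +0.619015;  D = -0.608372+0.114296i
d^2_{0,2}: single k=2 term ⇒ +0.558649;  D = -0.509416-0.229313i
d^2_{1,2}: single k=1 term ⇒ +0.336113;  D = -0.172558-0.288437i
d^2_{2,2}: single k=0 term ⇒ +0.123836;  D = +0.008606-0.123537i
Y_2^{m'}(θ=1.9506,φ=6.2068) and Σ D·Y over m':
  (-0.2943+0.2997i)·(+0.3293+0.0507i)  (-0.6084+0.1143i)·(-0.2652-0.0203i)  (-0.5094-0.2293i)·(-0.1853+0.0000i)  (-0.1726-0.2884i)·(+0.2652-0.0203i)  (+0.0086-0.1235i)·(+0.3293-0.0507i)
Y_2^2(R⁻¹ n̂) = +0.090927-0.005822i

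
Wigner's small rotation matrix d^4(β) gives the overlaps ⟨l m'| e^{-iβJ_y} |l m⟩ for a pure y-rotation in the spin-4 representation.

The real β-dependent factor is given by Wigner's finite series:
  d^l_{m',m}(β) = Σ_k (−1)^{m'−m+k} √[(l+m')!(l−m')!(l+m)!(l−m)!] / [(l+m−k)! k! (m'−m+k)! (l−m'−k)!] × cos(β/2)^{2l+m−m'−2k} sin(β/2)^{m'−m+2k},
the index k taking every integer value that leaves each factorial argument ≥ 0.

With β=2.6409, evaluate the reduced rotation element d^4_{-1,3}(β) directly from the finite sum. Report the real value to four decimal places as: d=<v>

d=-0.3589

d^4_{-1,3}(β=2.6409) via Wigner's sum:
With c≡cos(β/2)=0.247740 and s≡sin(β/2)=0.968827, N=[6·120·5040·1]^{1/2}=1904.940944
Admissible k: 4..5 (factorial args all ≥0)
  k=4: (−1)^0·1904.9409/(144)·0.2477^4·0.9688^4 = +0.043902
  k=5: (−1)^1·1904.9409/(240)·0.2477^2·0.9688^6 = -0.402844
d^4_{-1,3}(2.6409) = +0.043902 -0.402844 = -0.358942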